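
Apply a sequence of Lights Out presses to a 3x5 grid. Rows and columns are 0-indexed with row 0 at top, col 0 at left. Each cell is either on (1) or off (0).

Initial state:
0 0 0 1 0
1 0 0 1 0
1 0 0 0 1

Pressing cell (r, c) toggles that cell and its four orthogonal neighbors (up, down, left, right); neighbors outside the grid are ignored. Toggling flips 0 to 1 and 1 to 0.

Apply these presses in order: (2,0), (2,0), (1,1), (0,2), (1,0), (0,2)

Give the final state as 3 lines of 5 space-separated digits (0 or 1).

Answer: 1 1 0 1 0
1 0 1 1 0
0 1 0 0 1

Derivation:
After press 1 at (2,0):
0 0 0 1 0
0 0 0 1 0
0 1 0 0 1

After press 2 at (2,0):
0 0 0 1 0
1 0 0 1 0
1 0 0 0 1

After press 3 at (1,1):
0 1 0 1 0
0 1 1 1 0
1 1 0 0 1

After press 4 at (0,2):
0 0 1 0 0
0 1 0 1 0
1 1 0 0 1

After press 5 at (1,0):
1 0 1 0 0
1 0 0 1 0
0 1 0 0 1

After press 6 at (0,2):
1 1 0 1 0
1 0 1 1 0
0 1 0 0 1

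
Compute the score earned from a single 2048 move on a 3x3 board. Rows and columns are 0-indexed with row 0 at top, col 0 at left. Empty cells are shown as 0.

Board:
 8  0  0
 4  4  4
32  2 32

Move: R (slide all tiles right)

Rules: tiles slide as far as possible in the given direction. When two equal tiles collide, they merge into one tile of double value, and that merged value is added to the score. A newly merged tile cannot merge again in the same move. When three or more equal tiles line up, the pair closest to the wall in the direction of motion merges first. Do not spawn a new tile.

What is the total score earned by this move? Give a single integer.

Answer: 8

Derivation:
Slide right:
row 0: [8, 0, 0] -> [0, 0, 8]  score +0 (running 0)
row 1: [4, 4, 4] -> [0, 4, 8]  score +8 (running 8)
row 2: [32, 2, 32] -> [32, 2, 32]  score +0 (running 8)
Board after move:
 0  0  8
 0  4  8
32  2 32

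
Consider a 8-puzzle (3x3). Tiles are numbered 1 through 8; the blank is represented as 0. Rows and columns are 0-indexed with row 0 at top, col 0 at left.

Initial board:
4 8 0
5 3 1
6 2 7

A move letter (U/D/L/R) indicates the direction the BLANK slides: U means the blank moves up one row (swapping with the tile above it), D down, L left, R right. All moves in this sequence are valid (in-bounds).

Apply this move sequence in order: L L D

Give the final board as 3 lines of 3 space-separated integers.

Answer: 5 4 8
0 3 1
6 2 7

Derivation:
After move 1 (L):
4 0 8
5 3 1
6 2 7

After move 2 (L):
0 4 8
5 3 1
6 2 7

After move 3 (D):
5 4 8
0 3 1
6 2 7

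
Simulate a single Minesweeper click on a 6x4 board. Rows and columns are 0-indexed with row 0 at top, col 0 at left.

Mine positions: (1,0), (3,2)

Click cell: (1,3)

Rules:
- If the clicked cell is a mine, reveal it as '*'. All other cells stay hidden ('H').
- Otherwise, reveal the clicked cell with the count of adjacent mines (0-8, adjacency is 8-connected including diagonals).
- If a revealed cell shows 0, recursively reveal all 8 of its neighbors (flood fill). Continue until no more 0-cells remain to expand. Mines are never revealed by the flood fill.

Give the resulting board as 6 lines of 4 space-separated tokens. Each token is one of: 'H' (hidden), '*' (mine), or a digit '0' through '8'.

H 1 0 0
H 1 0 0
H 2 1 1
H H H H
H H H H
H H H H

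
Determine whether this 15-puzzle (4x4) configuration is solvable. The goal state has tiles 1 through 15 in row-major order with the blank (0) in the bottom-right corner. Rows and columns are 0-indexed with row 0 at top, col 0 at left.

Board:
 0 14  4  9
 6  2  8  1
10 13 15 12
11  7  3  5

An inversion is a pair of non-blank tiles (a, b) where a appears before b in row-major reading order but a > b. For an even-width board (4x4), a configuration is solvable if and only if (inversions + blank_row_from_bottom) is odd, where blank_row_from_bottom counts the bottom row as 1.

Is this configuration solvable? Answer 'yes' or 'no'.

Inversions: 54
Blank is in row 0 (0-indexed from top), which is row 4 counting from the bottom (bottom = 1).
54 + 4 = 58, which is even, so the puzzle is not solvable.

Answer: no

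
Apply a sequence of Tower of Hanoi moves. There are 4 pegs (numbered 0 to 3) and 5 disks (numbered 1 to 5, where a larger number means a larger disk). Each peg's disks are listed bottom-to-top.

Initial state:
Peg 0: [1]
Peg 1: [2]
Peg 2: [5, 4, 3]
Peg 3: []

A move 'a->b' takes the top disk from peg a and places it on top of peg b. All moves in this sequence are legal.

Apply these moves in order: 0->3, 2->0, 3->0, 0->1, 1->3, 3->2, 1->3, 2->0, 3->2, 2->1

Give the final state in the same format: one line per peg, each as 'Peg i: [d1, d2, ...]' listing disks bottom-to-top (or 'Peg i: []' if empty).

After move 1 (0->3):
Peg 0: []
Peg 1: [2]
Peg 2: [5, 4, 3]
Peg 3: [1]

After move 2 (2->0):
Peg 0: [3]
Peg 1: [2]
Peg 2: [5, 4]
Peg 3: [1]

After move 3 (3->0):
Peg 0: [3, 1]
Peg 1: [2]
Peg 2: [5, 4]
Peg 3: []

After move 4 (0->1):
Peg 0: [3]
Peg 1: [2, 1]
Peg 2: [5, 4]
Peg 3: []

After move 5 (1->3):
Peg 0: [3]
Peg 1: [2]
Peg 2: [5, 4]
Peg 3: [1]

After move 6 (3->2):
Peg 0: [3]
Peg 1: [2]
Peg 2: [5, 4, 1]
Peg 3: []

After move 7 (1->3):
Peg 0: [3]
Peg 1: []
Peg 2: [5, 4, 1]
Peg 3: [2]

After move 8 (2->0):
Peg 0: [3, 1]
Peg 1: []
Peg 2: [5, 4]
Peg 3: [2]

After move 9 (3->2):
Peg 0: [3, 1]
Peg 1: []
Peg 2: [5, 4, 2]
Peg 3: []

After move 10 (2->1):
Peg 0: [3, 1]
Peg 1: [2]
Peg 2: [5, 4]
Peg 3: []

Answer: Peg 0: [3, 1]
Peg 1: [2]
Peg 2: [5, 4]
Peg 3: []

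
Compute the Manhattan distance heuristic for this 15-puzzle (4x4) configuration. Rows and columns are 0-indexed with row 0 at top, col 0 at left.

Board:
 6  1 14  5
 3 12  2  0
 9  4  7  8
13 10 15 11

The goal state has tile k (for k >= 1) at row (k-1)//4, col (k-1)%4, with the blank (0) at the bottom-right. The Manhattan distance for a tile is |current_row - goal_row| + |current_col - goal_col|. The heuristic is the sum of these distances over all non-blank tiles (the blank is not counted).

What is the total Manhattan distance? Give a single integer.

Answer: 28

Derivation:
Tile 6: at (0,0), goal (1,1), distance |0-1|+|0-1| = 2
Tile 1: at (0,1), goal (0,0), distance |0-0|+|1-0| = 1
Tile 14: at (0,2), goal (3,1), distance |0-3|+|2-1| = 4
Tile 5: at (0,3), goal (1,0), distance |0-1|+|3-0| = 4
Tile 3: at (1,0), goal (0,2), distance |1-0|+|0-2| = 3
Tile 12: at (1,1), goal (2,3), distance |1-2|+|1-3| = 3
Tile 2: at (1,2), goal (0,1), distance |1-0|+|2-1| = 2
Tile 9: at (2,0), goal (2,0), distance |2-2|+|0-0| = 0
Tile 4: at (2,1), goal (0,3), distance |2-0|+|1-3| = 4
Tile 7: at (2,2), goal (1,2), distance |2-1|+|2-2| = 1
Tile 8: at (2,3), goal (1,3), distance |2-1|+|3-3| = 1
Tile 13: at (3,0), goal (3,0), distance |3-3|+|0-0| = 0
Tile 10: at (3,1), goal (2,1), distance |3-2|+|1-1| = 1
Tile 15: at (3,2), goal (3,2), distance |3-3|+|2-2| = 0
Tile 11: at (3,3), goal (2,2), distance |3-2|+|3-2| = 2
Sum: 2 + 1 + 4 + 4 + 3 + 3 + 2 + 0 + 4 + 1 + 1 + 0 + 1 + 0 + 2 = 28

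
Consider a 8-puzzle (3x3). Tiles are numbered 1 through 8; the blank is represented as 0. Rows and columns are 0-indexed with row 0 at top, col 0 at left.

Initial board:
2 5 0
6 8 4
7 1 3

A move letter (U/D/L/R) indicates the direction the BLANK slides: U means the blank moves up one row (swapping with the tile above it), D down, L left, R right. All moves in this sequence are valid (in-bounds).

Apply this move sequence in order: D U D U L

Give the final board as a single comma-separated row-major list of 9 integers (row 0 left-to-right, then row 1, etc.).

After move 1 (D):
2 5 4
6 8 0
7 1 3

After move 2 (U):
2 5 0
6 8 4
7 1 3

After move 3 (D):
2 5 4
6 8 0
7 1 3

After move 4 (U):
2 5 0
6 8 4
7 1 3

After move 5 (L):
2 0 5
6 8 4
7 1 3

Answer: 2, 0, 5, 6, 8, 4, 7, 1, 3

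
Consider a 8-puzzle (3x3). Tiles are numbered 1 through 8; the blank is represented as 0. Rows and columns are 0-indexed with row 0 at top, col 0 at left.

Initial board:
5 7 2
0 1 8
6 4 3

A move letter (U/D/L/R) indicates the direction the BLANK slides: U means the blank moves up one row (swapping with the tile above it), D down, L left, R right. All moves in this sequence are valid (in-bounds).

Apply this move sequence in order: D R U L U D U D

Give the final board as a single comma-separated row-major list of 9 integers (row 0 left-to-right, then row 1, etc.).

Answer: 5, 7, 2, 0, 6, 8, 4, 1, 3

Derivation:
After move 1 (D):
5 7 2
6 1 8
0 4 3

After move 2 (R):
5 7 2
6 1 8
4 0 3

After move 3 (U):
5 7 2
6 0 8
4 1 3

After move 4 (L):
5 7 2
0 6 8
4 1 3

After move 5 (U):
0 7 2
5 6 8
4 1 3

After move 6 (D):
5 7 2
0 6 8
4 1 3

After move 7 (U):
0 7 2
5 6 8
4 1 3

After move 8 (D):
5 7 2
0 6 8
4 1 3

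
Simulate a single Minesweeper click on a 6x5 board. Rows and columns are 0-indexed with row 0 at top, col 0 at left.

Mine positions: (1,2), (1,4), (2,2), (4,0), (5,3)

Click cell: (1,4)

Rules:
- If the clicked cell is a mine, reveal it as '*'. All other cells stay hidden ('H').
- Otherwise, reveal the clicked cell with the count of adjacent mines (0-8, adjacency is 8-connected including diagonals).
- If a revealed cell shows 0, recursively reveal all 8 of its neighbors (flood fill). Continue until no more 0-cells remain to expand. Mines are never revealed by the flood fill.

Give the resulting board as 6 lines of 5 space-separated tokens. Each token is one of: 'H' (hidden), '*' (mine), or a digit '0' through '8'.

H H H H H
H H H H *
H H H H H
H H H H H
H H H H H
H H H H H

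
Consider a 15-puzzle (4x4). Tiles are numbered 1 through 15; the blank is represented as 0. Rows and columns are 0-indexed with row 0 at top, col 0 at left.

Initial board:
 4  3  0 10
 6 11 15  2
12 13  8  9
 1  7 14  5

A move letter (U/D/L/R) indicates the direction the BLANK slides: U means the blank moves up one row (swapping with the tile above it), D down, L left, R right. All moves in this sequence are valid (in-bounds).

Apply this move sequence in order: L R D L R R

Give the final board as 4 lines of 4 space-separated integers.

After move 1 (L):
 4  0  3 10
 6 11 15  2
12 13  8  9
 1  7 14  5

After move 2 (R):
 4  3  0 10
 6 11 15  2
12 13  8  9
 1  7 14  5

After move 3 (D):
 4  3 15 10
 6 11  0  2
12 13  8  9
 1  7 14  5

After move 4 (L):
 4  3 15 10
 6  0 11  2
12 13  8  9
 1  7 14  5

After move 5 (R):
 4  3 15 10
 6 11  0  2
12 13  8  9
 1  7 14  5

After move 6 (R):
 4  3 15 10
 6 11  2  0
12 13  8  9
 1  7 14  5

Answer:  4  3 15 10
 6 11  2  0
12 13  8  9
 1  7 14  5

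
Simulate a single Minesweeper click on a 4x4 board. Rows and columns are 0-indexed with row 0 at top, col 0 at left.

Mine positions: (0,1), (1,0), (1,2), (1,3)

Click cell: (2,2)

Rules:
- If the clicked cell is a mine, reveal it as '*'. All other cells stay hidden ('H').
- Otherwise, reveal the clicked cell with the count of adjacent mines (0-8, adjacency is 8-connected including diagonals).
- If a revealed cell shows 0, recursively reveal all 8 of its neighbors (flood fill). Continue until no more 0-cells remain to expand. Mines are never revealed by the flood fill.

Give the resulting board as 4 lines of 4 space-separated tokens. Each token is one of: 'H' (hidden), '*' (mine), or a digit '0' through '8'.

H H H H
H H H H
H H 2 H
H H H H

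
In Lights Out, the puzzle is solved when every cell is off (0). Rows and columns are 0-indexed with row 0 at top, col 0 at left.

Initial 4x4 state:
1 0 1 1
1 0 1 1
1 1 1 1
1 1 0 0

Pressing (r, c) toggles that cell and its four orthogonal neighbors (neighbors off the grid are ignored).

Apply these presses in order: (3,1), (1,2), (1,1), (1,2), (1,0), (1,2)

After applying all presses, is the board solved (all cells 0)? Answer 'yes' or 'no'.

Answer: no

Derivation:
After press 1 at (3,1):
1 0 1 1
1 0 1 1
1 0 1 1
0 0 1 0

After press 2 at (1,2):
1 0 0 1
1 1 0 0
1 0 0 1
0 0 1 0

After press 3 at (1,1):
1 1 0 1
0 0 1 0
1 1 0 1
0 0 1 0

After press 4 at (1,2):
1 1 1 1
0 1 0 1
1 1 1 1
0 0 1 0

After press 5 at (1,0):
0 1 1 1
1 0 0 1
0 1 1 1
0 0 1 0

After press 6 at (1,2):
0 1 0 1
1 1 1 0
0 1 0 1
0 0 1 0

Lights still on: 8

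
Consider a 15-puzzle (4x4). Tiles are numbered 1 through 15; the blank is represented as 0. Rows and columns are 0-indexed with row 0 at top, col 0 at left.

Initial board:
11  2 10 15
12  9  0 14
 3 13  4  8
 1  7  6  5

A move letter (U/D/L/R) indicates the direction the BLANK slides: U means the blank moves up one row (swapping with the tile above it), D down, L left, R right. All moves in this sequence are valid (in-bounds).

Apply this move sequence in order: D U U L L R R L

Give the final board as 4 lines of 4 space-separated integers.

Answer: 11  0  2 15
12  9 10 14
 3 13  4  8
 1  7  6  5

Derivation:
After move 1 (D):
11  2 10 15
12  9  4 14
 3 13  0  8
 1  7  6  5

After move 2 (U):
11  2 10 15
12  9  0 14
 3 13  4  8
 1  7  6  5

After move 3 (U):
11  2  0 15
12  9 10 14
 3 13  4  8
 1  7  6  5

After move 4 (L):
11  0  2 15
12  9 10 14
 3 13  4  8
 1  7  6  5

After move 5 (L):
 0 11  2 15
12  9 10 14
 3 13  4  8
 1  7  6  5

After move 6 (R):
11  0  2 15
12  9 10 14
 3 13  4  8
 1  7  6  5

After move 7 (R):
11  2  0 15
12  9 10 14
 3 13  4  8
 1  7  6  5

After move 8 (L):
11  0  2 15
12  9 10 14
 3 13  4  8
 1  7  6  5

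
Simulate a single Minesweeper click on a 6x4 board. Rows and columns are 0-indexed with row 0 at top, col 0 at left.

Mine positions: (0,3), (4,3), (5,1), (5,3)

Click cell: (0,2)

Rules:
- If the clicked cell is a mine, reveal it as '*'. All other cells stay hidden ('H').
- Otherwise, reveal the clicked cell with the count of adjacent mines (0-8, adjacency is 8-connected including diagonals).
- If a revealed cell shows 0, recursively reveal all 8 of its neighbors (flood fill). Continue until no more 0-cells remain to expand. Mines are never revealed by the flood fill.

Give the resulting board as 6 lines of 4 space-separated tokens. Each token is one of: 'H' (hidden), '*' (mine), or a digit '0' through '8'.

H H 1 H
H H H H
H H H H
H H H H
H H H H
H H H H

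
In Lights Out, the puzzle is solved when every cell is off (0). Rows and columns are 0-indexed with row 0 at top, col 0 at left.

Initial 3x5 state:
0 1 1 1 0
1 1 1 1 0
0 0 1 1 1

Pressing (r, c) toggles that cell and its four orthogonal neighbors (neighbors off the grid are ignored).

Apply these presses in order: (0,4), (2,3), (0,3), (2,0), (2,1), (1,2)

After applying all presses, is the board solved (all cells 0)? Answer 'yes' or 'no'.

After press 1 at (0,4):
0 1 1 0 1
1 1 1 1 1
0 0 1 1 1

After press 2 at (2,3):
0 1 1 0 1
1 1 1 0 1
0 0 0 0 0

After press 3 at (0,3):
0 1 0 1 0
1 1 1 1 1
0 0 0 0 0

After press 4 at (2,0):
0 1 0 1 0
0 1 1 1 1
1 1 0 0 0

After press 5 at (2,1):
0 1 0 1 0
0 0 1 1 1
0 0 1 0 0

After press 6 at (1,2):
0 1 1 1 0
0 1 0 0 1
0 0 0 0 0

Lights still on: 5

Answer: no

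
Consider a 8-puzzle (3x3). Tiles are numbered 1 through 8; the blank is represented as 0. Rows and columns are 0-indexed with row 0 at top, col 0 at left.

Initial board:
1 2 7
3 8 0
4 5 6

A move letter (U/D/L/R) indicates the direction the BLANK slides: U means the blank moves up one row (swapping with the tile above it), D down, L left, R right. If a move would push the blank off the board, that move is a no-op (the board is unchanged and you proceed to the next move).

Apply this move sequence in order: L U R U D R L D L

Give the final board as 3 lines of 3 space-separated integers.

After move 1 (L):
1 2 7
3 0 8
4 5 6

After move 2 (U):
1 0 7
3 2 8
4 5 6

After move 3 (R):
1 7 0
3 2 8
4 5 6

After move 4 (U):
1 7 0
3 2 8
4 5 6

After move 5 (D):
1 7 8
3 2 0
4 5 6

After move 6 (R):
1 7 8
3 2 0
4 5 6

After move 7 (L):
1 7 8
3 0 2
4 5 6

After move 8 (D):
1 7 8
3 5 2
4 0 6

After move 9 (L):
1 7 8
3 5 2
0 4 6

Answer: 1 7 8
3 5 2
0 4 6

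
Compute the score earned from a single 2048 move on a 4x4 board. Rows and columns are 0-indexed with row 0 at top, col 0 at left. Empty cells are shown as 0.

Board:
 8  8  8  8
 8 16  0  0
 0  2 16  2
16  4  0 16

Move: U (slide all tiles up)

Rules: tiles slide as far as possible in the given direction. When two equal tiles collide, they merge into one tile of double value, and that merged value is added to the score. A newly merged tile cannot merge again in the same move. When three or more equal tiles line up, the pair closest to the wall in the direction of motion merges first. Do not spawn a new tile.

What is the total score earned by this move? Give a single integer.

Answer: 16

Derivation:
Slide up:
col 0: [8, 8, 0, 16] -> [16, 16, 0, 0]  score +16 (running 16)
col 1: [8, 16, 2, 4] -> [8, 16, 2, 4]  score +0 (running 16)
col 2: [8, 0, 16, 0] -> [8, 16, 0, 0]  score +0 (running 16)
col 3: [8, 0, 2, 16] -> [8, 2, 16, 0]  score +0 (running 16)
Board after move:
16  8  8  8
16 16 16  2
 0  2  0 16
 0  4  0  0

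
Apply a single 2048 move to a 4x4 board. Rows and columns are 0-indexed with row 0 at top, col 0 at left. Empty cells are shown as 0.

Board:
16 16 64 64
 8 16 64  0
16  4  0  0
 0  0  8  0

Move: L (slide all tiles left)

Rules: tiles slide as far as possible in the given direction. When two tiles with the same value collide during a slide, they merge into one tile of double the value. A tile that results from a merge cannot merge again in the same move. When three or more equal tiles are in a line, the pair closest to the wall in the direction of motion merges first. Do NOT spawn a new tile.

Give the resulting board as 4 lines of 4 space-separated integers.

Slide left:
row 0: [16, 16, 64, 64] -> [32, 128, 0, 0]
row 1: [8, 16, 64, 0] -> [8, 16, 64, 0]
row 2: [16, 4, 0, 0] -> [16, 4, 0, 0]
row 3: [0, 0, 8, 0] -> [8, 0, 0, 0]

Answer:  32 128   0   0
  8  16  64   0
 16   4   0   0
  8   0   0   0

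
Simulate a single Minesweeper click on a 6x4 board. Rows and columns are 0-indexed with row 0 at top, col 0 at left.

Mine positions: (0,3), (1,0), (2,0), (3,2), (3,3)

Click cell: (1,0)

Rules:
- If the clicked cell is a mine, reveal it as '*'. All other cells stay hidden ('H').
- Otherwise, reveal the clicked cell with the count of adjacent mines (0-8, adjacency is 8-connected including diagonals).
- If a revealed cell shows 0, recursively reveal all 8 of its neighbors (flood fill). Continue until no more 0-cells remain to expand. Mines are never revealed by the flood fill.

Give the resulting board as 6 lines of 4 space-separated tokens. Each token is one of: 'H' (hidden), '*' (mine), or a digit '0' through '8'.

H H H H
* H H H
H H H H
H H H H
H H H H
H H H H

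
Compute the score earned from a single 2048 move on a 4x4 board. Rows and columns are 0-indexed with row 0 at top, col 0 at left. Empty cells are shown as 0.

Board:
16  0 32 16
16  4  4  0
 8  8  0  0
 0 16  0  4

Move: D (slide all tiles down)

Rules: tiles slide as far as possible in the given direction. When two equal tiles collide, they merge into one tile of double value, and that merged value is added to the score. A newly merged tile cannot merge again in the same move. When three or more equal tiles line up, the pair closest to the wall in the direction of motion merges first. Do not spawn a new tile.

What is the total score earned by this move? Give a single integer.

Answer: 32

Derivation:
Slide down:
col 0: [16, 16, 8, 0] -> [0, 0, 32, 8]  score +32 (running 32)
col 1: [0, 4, 8, 16] -> [0, 4, 8, 16]  score +0 (running 32)
col 2: [32, 4, 0, 0] -> [0, 0, 32, 4]  score +0 (running 32)
col 3: [16, 0, 0, 4] -> [0, 0, 16, 4]  score +0 (running 32)
Board after move:
 0  0  0  0
 0  4  0  0
32  8 32 16
 8 16  4  4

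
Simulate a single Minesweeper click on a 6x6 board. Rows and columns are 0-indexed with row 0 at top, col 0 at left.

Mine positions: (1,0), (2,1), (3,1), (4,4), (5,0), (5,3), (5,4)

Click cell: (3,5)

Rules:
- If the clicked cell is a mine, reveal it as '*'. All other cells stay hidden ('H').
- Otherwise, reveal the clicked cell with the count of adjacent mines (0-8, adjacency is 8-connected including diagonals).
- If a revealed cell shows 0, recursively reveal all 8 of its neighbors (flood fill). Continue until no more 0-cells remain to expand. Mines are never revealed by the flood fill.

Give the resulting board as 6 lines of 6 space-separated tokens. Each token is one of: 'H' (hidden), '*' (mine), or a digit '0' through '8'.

H H H H H H
H H H H H H
H H H H H H
H H H H H 1
H H H H H H
H H H H H H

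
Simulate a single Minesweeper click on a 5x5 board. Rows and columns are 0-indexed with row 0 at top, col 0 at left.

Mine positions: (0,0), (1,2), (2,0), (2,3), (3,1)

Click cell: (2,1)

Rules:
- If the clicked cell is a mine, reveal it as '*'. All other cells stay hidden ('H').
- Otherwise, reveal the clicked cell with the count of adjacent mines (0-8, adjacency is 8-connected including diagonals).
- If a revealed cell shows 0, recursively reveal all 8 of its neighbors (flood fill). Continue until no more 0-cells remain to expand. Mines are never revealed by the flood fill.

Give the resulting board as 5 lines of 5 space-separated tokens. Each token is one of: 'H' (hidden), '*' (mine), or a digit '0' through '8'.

H H H H H
H H H H H
H 3 H H H
H H H H H
H H H H H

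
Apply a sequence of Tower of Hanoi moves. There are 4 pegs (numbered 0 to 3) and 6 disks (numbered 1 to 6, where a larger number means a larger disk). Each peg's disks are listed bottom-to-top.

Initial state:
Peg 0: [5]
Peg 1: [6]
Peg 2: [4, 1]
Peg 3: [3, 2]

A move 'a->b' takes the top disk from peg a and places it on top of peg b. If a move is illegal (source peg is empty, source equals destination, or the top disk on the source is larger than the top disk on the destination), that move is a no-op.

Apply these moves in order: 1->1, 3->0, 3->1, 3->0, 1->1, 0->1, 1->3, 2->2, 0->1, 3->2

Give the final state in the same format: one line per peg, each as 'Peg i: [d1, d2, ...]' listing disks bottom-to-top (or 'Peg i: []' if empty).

Answer: Peg 0: [5]
Peg 1: [6, 3]
Peg 2: [4, 1]
Peg 3: [2]

Derivation:
After move 1 (1->1):
Peg 0: [5]
Peg 1: [6]
Peg 2: [4, 1]
Peg 3: [3, 2]

After move 2 (3->0):
Peg 0: [5, 2]
Peg 1: [6]
Peg 2: [4, 1]
Peg 3: [3]

After move 3 (3->1):
Peg 0: [5, 2]
Peg 1: [6, 3]
Peg 2: [4, 1]
Peg 3: []

After move 4 (3->0):
Peg 0: [5, 2]
Peg 1: [6, 3]
Peg 2: [4, 1]
Peg 3: []

After move 5 (1->1):
Peg 0: [5, 2]
Peg 1: [6, 3]
Peg 2: [4, 1]
Peg 3: []

After move 6 (0->1):
Peg 0: [5]
Peg 1: [6, 3, 2]
Peg 2: [4, 1]
Peg 3: []

After move 7 (1->3):
Peg 0: [5]
Peg 1: [6, 3]
Peg 2: [4, 1]
Peg 3: [2]

After move 8 (2->2):
Peg 0: [5]
Peg 1: [6, 3]
Peg 2: [4, 1]
Peg 3: [2]

After move 9 (0->1):
Peg 0: [5]
Peg 1: [6, 3]
Peg 2: [4, 1]
Peg 3: [2]

After move 10 (3->2):
Peg 0: [5]
Peg 1: [6, 3]
Peg 2: [4, 1]
Peg 3: [2]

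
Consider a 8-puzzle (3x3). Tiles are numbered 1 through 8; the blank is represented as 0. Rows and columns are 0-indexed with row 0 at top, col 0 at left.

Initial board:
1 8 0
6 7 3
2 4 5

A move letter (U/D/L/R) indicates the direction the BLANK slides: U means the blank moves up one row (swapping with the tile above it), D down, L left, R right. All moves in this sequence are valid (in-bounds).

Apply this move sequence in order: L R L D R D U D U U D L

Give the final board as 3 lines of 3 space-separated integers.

After move 1 (L):
1 0 8
6 7 3
2 4 5

After move 2 (R):
1 8 0
6 7 3
2 4 5

After move 3 (L):
1 0 8
6 7 3
2 4 5

After move 4 (D):
1 7 8
6 0 3
2 4 5

After move 5 (R):
1 7 8
6 3 0
2 4 5

After move 6 (D):
1 7 8
6 3 5
2 4 0

After move 7 (U):
1 7 8
6 3 0
2 4 5

After move 8 (D):
1 7 8
6 3 5
2 4 0

After move 9 (U):
1 7 8
6 3 0
2 4 5

After move 10 (U):
1 7 0
6 3 8
2 4 5

After move 11 (D):
1 7 8
6 3 0
2 4 5

After move 12 (L):
1 7 8
6 0 3
2 4 5

Answer: 1 7 8
6 0 3
2 4 5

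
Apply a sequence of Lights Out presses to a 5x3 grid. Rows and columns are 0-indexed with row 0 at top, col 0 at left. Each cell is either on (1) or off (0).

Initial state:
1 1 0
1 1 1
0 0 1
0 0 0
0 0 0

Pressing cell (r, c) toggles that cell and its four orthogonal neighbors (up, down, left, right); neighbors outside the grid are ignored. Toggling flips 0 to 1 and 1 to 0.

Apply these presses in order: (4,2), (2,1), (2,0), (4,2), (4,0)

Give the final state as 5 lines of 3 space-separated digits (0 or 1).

Answer: 1 1 0
0 0 1
0 0 0
0 1 0
1 1 0

Derivation:
After press 1 at (4,2):
1 1 0
1 1 1
0 0 1
0 0 1
0 1 1

After press 2 at (2,1):
1 1 0
1 0 1
1 1 0
0 1 1
0 1 1

After press 3 at (2,0):
1 1 0
0 0 1
0 0 0
1 1 1
0 1 1

After press 4 at (4,2):
1 1 0
0 0 1
0 0 0
1 1 0
0 0 0

After press 5 at (4,0):
1 1 0
0 0 1
0 0 0
0 1 0
1 1 0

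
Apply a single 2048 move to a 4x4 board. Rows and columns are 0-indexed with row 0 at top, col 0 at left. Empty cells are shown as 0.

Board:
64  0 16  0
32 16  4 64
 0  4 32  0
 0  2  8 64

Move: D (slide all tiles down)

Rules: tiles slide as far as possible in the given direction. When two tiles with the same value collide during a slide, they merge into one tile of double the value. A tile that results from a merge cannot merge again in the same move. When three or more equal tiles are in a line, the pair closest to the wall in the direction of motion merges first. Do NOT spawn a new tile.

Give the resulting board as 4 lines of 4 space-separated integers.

Answer:   0   0  16   0
  0  16   4   0
 64   4  32   0
 32   2   8 128

Derivation:
Slide down:
col 0: [64, 32, 0, 0] -> [0, 0, 64, 32]
col 1: [0, 16, 4, 2] -> [0, 16, 4, 2]
col 2: [16, 4, 32, 8] -> [16, 4, 32, 8]
col 3: [0, 64, 0, 64] -> [0, 0, 0, 128]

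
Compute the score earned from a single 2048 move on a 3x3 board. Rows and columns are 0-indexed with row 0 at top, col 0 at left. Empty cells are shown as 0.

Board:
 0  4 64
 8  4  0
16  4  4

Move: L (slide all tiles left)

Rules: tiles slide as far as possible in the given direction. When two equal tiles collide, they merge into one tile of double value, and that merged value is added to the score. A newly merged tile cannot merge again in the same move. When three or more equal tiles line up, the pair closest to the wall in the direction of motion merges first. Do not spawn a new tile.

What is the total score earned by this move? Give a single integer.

Slide left:
row 0: [0, 4, 64] -> [4, 64, 0]  score +0 (running 0)
row 1: [8, 4, 0] -> [8, 4, 0]  score +0 (running 0)
row 2: [16, 4, 4] -> [16, 8, 0]  score +8 (running 8)
Board after move:
 4 64  0
 8  4  0
16  8  0

Answer: 8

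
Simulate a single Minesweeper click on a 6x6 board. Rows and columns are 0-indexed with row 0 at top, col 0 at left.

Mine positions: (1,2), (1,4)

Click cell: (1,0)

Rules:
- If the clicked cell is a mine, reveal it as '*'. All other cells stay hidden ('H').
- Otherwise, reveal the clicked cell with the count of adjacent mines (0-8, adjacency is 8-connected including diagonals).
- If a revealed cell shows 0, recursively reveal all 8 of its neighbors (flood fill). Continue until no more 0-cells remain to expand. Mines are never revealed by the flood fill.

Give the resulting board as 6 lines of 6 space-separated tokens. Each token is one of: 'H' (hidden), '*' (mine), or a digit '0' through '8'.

0 1 H H H H
0 1 H H H H
0 1 1 2 1 1
0 0 0 0 0 0
0 0 0 0 0 0
0 0 0 0 0 0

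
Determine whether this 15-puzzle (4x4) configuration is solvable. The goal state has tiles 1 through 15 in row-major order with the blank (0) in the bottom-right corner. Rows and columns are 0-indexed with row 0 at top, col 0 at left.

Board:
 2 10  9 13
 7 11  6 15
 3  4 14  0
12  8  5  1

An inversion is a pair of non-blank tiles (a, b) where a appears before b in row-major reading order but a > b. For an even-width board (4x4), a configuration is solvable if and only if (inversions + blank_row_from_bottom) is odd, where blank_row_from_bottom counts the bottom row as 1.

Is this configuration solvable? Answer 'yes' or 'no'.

Inversions: 59
Blank is in row 2 (0-indexed from top), which is row 2 counting from the bottom (bottom = 1).
59 + 2 = 61, which is odd, so the puzzle is solvable.

Answer: yes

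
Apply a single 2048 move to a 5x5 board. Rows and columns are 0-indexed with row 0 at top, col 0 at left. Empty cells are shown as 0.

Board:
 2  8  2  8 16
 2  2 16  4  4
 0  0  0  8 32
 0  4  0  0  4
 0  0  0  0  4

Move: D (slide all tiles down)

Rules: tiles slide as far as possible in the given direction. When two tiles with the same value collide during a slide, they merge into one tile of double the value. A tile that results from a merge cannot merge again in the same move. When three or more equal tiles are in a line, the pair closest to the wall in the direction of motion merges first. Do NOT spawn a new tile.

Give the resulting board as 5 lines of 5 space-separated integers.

Answer:  0  0  0  0  0
 0  0  0  0 16
 0  8  0  8  4
 0  2  2  4 32
 4  4 16  8  8

Derivation:
Slide down:
col 0: [2, 2, 0, 0, 0] -> [0, 0, 0, 0, 4]
col 1: [8, 2, 0, 4, 0] -> [0, 0, 8, 2, 4]
col 2: [2, 16, 0, 0, 0] -> [0, 0, 0, 2, 16]
col 3: [8, 4, 8, 0, 0] -> [0, 0, 8, 4, 8]
col 4: [16, 4, 32, 4, 4] -> [0, 16, 4, 32, 8]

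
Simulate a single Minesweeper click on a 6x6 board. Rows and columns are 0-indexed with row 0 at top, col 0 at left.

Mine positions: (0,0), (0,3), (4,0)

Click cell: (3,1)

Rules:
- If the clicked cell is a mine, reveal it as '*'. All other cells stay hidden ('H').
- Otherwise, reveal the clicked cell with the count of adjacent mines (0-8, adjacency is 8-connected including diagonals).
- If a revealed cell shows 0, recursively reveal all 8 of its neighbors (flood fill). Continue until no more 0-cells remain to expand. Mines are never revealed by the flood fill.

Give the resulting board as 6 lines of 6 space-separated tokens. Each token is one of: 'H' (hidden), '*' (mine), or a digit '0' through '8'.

H H H H H H
H H H H H H
H H H H H H
H 1 H H H H
H H H H H H
H H H H H H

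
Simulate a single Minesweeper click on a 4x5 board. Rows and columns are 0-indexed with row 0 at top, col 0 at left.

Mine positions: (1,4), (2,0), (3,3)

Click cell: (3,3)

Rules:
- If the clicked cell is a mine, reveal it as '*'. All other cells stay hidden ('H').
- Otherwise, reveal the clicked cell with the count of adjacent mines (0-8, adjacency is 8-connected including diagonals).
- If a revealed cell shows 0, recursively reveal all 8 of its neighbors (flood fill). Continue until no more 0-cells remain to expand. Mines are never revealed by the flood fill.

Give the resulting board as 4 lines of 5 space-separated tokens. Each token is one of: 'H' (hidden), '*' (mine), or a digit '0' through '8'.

H H H H H
H H H H H
H H H H H
H H H * H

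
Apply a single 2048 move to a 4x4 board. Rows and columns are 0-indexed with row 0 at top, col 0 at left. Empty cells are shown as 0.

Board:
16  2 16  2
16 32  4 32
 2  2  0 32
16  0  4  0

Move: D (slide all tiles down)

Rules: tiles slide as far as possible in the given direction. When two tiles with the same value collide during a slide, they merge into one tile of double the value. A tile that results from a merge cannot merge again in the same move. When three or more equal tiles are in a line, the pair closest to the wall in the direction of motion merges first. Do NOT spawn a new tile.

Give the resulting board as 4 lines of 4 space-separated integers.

Slide down:
col 0: [16, 16, 2, 16] -> [0, 32, 2, 16]
col 1: [2, 32, 2, 0] -> [0, 2, 32, 2]
col 2: [16, 4, 0, 4] -> [0, 0, 16, 8]
col 3: [2, 32, 32, 0] -> [0, 0, 2, 64]

Answer:  0  0  0  0
32  2  0  0
 2 32 16  2
16  2  8 64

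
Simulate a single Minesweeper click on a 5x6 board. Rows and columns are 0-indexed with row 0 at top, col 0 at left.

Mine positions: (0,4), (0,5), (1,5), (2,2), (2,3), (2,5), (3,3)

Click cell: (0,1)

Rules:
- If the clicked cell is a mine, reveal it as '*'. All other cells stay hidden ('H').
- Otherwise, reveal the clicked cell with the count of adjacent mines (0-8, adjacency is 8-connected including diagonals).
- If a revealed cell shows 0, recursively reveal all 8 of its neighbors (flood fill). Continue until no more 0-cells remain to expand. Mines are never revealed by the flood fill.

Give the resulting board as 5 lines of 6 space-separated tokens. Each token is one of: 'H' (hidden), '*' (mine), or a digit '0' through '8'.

0 0 0 1 H H
0 1 2 3 H H
0 1 H H H H
0 1 3 H H H
0 0 1 H H H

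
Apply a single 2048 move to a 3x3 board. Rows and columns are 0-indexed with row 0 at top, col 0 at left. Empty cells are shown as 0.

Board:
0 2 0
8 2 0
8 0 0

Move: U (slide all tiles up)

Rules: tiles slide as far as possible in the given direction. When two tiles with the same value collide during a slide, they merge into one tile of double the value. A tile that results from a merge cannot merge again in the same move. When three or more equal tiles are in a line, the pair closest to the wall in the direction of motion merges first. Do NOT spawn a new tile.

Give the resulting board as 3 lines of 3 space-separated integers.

Answer: 16  4  0
 0  0  0
 0  0  0

Derivation:
Slide up:
col 0: [0, 8, 8] -> [16, 0, 0]
col 1: [2, 2, 0] -> [4, 0, 0]
col 2: [0, 0, 0] -> [0, 0, 0]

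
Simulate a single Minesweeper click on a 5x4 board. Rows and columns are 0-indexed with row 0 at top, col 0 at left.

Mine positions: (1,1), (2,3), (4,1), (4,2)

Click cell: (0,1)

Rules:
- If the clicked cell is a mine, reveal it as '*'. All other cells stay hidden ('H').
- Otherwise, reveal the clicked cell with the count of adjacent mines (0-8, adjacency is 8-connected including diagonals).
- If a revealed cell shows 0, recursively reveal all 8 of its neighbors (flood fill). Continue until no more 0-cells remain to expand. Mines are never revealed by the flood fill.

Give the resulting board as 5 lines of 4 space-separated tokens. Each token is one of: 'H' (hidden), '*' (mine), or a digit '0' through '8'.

H 1 H H
H H H H
H H H H
H H H H
H H H H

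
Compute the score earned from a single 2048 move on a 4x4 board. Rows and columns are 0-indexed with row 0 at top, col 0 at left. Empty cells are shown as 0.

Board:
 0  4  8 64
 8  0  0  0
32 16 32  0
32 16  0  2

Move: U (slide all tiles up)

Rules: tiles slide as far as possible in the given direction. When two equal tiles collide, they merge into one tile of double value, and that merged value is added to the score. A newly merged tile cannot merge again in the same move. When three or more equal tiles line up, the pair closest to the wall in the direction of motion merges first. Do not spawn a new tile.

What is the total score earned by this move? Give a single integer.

Answer: 96

Derivation:
Slide up:
col 0: [0, 8, 32, 32] -> [8, 64, 0, 0]  score +64 (running 64)
col 1: [4, 0, 16, 16] -> [4, 32, 0, 0]  score +32 (running 96)
col 2: [8, 0, 32, 0] -> [8, 32, 0, 0]  score +0 (running 96)
col 3: [64, 0, 0, 2] -> [64, 2, 0, 0]  score +0 (running 96)
Board after move:
 8  4  8 64
64 32 32  2
 0  0  0  0
 0  0  0  0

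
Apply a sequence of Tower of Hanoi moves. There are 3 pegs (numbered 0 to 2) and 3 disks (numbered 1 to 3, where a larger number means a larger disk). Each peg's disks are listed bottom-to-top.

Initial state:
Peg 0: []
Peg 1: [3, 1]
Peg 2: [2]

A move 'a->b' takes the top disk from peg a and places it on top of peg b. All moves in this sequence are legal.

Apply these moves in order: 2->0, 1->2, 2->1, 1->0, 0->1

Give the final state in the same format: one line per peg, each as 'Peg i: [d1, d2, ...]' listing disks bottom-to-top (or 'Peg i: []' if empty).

After move 1 (2->0):
Peg 0: [2]
Peg 1: [3, 1]
Peg 2: []

After move 2 (1->2):
Peg 0: [2]
Peg 1: [3]
Peg 2: [1]

After move 3 (2->1):
Peg 0: [2]
Peg 1: [3, 1]
Peg 2: []

After move 4 (1->0):
Peg 0: [2, 1]
Peg 1: [3]
Peg 2: []

After move 5 (0->1):
Peg 0: [2]
Peg 1: [3, 1]
Peg 2: []

Answer: Peg 0: [2]
Peg 1: [3, 1]
Peg 2: []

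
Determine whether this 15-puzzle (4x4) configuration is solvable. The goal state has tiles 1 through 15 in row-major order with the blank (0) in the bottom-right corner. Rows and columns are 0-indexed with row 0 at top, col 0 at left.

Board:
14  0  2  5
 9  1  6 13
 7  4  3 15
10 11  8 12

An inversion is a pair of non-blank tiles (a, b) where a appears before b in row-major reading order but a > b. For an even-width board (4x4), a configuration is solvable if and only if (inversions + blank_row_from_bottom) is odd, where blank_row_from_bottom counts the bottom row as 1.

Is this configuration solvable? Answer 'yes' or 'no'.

Answer: yes

Derivation:
Inversions: 41
Blank is in row 0 (0-indexed from top), which is row 4 counting from the bottom (bottom = 1).
41 + 4 = 45, which is odd, so the puzzle is solvable.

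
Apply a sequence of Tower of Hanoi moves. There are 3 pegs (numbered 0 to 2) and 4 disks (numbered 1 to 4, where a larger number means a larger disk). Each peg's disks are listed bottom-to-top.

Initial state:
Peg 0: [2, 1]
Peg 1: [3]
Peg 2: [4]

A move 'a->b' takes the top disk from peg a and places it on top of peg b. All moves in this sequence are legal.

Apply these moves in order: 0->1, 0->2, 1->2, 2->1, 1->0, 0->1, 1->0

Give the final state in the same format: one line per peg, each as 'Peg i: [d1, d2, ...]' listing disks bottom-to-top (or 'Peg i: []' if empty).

Answer: Peg 0: [1]
Peg 1: [3]
Peg 2: [4, 2]

Derivation:
After move 1 (0->1):
Peg 0: [2]
Peg 1: [3, 1]
Peg 2: [4]

After move 2 (0->2):
Peg 0: []
Peg 1: [3, 1]
Peg 2: [4, 2]

After move 3 (1->2):
Peg 0: []
Peg 1: [3]
Peg 2: [4, 2, 1]

After move 4 (2->1):
Peg 0: []
Peg 1: [3, 1]
Peg 2: [4, 2]

After move 5 (1->0):
Peg 0: [1]
Peg 1: [3]
Peg 2: [4, 2]

After move 6 (0->1):
Peg 0: []
Peg 1: [3, 1]
Peg 2: [4, 2]

After move 7 (1->0):
Peg 0: [1]
Peg 1: [3]
Peg 2: [4, 2]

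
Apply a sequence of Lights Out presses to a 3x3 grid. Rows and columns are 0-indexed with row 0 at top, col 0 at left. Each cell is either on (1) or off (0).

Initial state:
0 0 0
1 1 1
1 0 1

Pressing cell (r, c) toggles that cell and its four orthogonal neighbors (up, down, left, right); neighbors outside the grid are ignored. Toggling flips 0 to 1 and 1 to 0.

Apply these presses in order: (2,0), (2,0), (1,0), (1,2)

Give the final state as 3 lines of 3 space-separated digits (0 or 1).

After press 1 at (2,0):
0 0 0
0 1 1
0 1 1

After press 2 at (2,0):
0 0 0
1 1 1
1 0 1

After press 3 at (1,0):
1 0 0
0 0 1
0 0 1

After press 4 at (1,2):
1 0 1
0 1 0
0 0 0

Answer: 1 0 1
0 1 0
0 0 0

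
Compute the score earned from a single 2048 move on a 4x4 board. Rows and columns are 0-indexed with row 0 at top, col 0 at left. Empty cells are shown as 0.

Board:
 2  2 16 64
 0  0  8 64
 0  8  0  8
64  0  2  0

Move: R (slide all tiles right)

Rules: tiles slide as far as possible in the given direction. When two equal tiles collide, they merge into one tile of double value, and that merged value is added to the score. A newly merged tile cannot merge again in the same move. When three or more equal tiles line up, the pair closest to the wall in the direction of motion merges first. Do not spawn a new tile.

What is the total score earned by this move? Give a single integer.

Slide right:
row 0: [2, 2, 16, 64] -> [0, 4, 16, 64]  score +4 (running 4)
row 1: [0, 0, 8, 64] -> [0, 0, 8, 64]  score +0 (running 4)
row 2: [0, 8, 0, 8] -> [0, 0, 0, 16]  score +16 (running 20)
row 3: [64, 0, 2, 0] -> [0, 0, 64, 2]  score +0 (running 20)
Board after move:
 0  4 16 64
 0  0  8 64
 0  0  0 16
 0  0 64  2

Answer: 20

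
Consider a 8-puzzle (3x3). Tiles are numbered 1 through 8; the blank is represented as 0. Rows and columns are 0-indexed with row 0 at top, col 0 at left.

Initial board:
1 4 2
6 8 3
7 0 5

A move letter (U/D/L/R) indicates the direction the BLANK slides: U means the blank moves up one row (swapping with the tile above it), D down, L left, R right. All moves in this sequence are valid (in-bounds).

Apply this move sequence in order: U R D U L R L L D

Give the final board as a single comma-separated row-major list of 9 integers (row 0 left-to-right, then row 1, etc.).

Answer: 1, 4, 2, 7, 6, 3, 0, 8, 5

Derivation:
After move 1 (U):
1 4 2
6 0 3
7 8 5

After move 2 (R):
1 4 2
6 3 0
7 8 5

After move 3 (D):
1 4 2
6 3 5
7 8 0

After move 4 (U):
1 4 2
6 3 0
7 8 5

After move 5 (L):
1 4 2
6 0 3
7 8 5

After move 6 (R):
1 4 2
6 3 0
7 8 5

After move 7 (L):
1 4 2
6 0 3
7 8 5

After move 8 (L):
1 4 2
0 6 3
7 8 5

After move 9 (D):
1 4 2
7 6 3
0 8 5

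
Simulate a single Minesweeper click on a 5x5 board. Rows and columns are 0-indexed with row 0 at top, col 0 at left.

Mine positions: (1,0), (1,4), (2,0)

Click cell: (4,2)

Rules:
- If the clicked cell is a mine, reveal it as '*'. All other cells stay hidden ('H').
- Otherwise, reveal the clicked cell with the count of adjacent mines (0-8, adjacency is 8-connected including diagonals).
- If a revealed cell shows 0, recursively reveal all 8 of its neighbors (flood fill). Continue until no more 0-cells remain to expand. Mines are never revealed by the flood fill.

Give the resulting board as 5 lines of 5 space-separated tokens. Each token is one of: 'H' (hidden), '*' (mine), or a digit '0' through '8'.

H 1 0 1 H
H 2 0 1 H
H 2 0 1 1
1 1 0 0 0
0 0 0 0 0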